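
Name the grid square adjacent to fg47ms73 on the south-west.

Longitude extended square 7; −1 → 6.
Latitude extended square 3; −1 → 2.

FG47ms62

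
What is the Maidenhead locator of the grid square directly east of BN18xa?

BN28aa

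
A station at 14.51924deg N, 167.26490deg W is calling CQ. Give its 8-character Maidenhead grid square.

AK64im84

Offset from 180°W / 90°S: lon 12.73510°, lat 104.51924°.
Field (20°×10°, letters A–R): 12.73510/20 → 0 → A, 104.51924/10 → 10 → K; chars AK.
Square (2°×1°, digits 0–9): 12.73510/2 → 6, 4.51924/1 → 4; chars 64.
Subsquare (5′×2.5′, letters a–x): 0.73510/0.0833333 → 8 → i, 0.51924/0.0416667 → 12 → m; chars im.
Extended square (30″×15″, digits 0–9): 0.06843/0.00833333 → 8, 0.01924/0.00416667 → 4; chars 84.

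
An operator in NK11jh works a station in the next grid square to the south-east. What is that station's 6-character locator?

Longitude subsquare j = 9; +1 → 10 = k.
Latitude subsquare h = 7; −1 → 6 = g.

NK11kg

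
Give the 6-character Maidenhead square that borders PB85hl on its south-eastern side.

PB85ik

Longitude subsquare h = 7; +1 → 8 = i.
Latitude subsquare l = 11; −1 → 10 = k.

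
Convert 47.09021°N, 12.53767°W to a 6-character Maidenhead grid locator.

IN37rc

Shift to the Maidenhead origin (180°W, 90°S): lon 167.4623, lat 137.0902.
Field (20°×10°, letters A–R): lon ⌊167.4623/20⌋ = 8 → I; lat ⌊137.0902/10⌋ = 13 → N.
Square (2°×1°, digits 0–9): lon ⌊7.4623/2⌋ = 3; lat ⌊7.0902/1⌋ = 7.
Subsquare (5′×2.5′, letters a–x): lon ⌊1.4623/0.0833333⌋ = 17 → r; lat ⌊0.0902/0.0416667⌋ = 2 → c.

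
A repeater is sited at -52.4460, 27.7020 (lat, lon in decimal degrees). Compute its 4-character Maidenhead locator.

KD37

Shift to the Maidenhead origin (180°W, 90°S): lon 207.70, lat 37.55.
Field: 207.70/20 → 10 → K, 37.55/10 → 3 → D; chars KD.
Square: 7.70/2 → 3, 7.55/1 → 7; chars 37.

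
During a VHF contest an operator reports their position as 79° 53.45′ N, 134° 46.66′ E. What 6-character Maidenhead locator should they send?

PQ79jv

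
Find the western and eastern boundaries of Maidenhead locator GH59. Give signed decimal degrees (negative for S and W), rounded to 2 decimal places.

-50.00, -48.00

Field G=6, H=7: +6·20° lon, +7·10° lat → SW at lon -60°, lat -20°.
Square 5, 9: +5·2° lon, +9·1° lat → SW at lon -50°, lat -11°.
Cell spans 2° lon × 1° lat.
west -50.00, east -48.00.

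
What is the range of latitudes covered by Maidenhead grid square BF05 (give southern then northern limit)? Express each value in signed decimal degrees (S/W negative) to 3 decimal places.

-35.000, -34.000

Field B=1, F=5: +1·20° lon, +5·10° lat → SW at lon -160°, lat -40°.
Square 0, 5: +0·2° lon, +5·1° lat → SW at lon -160°, lat -35°.
Cell spans 2° lon × 1° lat.
south -35.000, north -34.000.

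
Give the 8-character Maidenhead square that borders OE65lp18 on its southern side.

OE65lp17

Latitude extended square 8; −1 → 7.
The longitude characters are unchanged.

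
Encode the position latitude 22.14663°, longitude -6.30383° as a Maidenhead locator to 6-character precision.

IL62ud

Offset from 180°W / 90°S: lon 173.6962°, lat 112.1466°.
Field: lon ⌊173.6962/20⌋ = 8 → I; lat ⌊112.1466/10⌋ = 11 → L.
Square: lon ⌊13.6962/2⌋ = 6; lat ⌊2.1466/1⌋ = 2.
Subsquare: lon ⌊1.6962/0.0833333⌋ = 20 → u; lat ⌊0.1466/0.0416667⌋ = 3 → d.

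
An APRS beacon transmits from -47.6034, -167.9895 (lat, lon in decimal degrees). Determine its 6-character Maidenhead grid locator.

Offset from 180°W / 90°S: lon 12.0105°, lat 42.3966°.
Field: 12.0105/20 → 0 → A, 42.3966/10 → 4 → E; chars AE.
Square: 12.0105/2 → 6, 2.3966/1 → 2; chars 62.
Subsquare: 0.0105/0.0833333 → 0 → a, 0.3966/0.0416667 → 9 → j; chars aj.

AE62aj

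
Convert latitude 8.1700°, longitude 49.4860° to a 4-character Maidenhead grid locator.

Shift to the Maidenhead origin (180°W, 90°S): lon 229.49, lat 98.17.
Field: 229.49/20 → 11 → L, 98.17/10 → 9 → J; chars LJ.
Square: 9.49/2 → 4, 8.17/1 → 8; chars 48.

LJ48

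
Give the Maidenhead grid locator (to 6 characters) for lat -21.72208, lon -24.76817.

HG78og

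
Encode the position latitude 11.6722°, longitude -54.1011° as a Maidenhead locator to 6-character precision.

Add 180° to longitude and 90° to latitude: 125.8989, 101.6722.
Field (20°×10°, letters A–R): 125.8989/20 → 6 → G, 101.6722/10 → 10 → K; chars GK.
Square (2°×1°, digits 0–9): 5.8989/2 → 2, 1.6722/1 → 1; chars 21.
Subsquare (5′×2.5′, letters a–x): 1.8989/0.0833333 → 22 → w, 0.6722/0.0416667 → 16 → q; chars wq.

GK21wq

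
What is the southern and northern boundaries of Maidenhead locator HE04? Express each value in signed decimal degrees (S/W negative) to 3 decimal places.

Field H=7, E=4: +7·20° lon, +4·10° lat → SW at lon -40°, lat -50°.
Square 0, 4: +0·2° lon, +4·1° lat → SW at lon -40°, lat -46°.
Cell spans 2° lon × 1° lat.
south -46.000, north -45.000.

-46.000, -45.000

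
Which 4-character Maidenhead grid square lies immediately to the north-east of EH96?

FH07

Longitude square 9; +1 → 10, wraps to 0, carry into field.
Longitude field E = 4; +1 → 5 = F.
Latitude square 6; +1 → 7.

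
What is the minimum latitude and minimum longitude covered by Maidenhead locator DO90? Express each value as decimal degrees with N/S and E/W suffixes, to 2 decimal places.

50.00° N, 102.00° W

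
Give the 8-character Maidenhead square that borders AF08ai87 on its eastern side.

AF08ai97

Longitude extended square 8; +1 → 9.
The latitude characters are unchanged.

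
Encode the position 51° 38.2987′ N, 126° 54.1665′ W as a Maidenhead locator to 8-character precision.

CO61np13

Shift to the Maidenhead origin (180°W, 90°S): lon 53.09722, lat 141.63831.
Field: lon ⌊53.09722/20⌋ = 2 → C; lat ⌊141.63831/10⌋ = 14 → O.
Square: lon ⌊13.09722/2⌋ = 6; lat ⌊1.63831/1⌋ = 1.
Subsquare: lon ⌊1.09722/0.0833333⌋ = 13 → n; lat ⌊0.63831/0.0416667⌋ = 15 → p.
Extended square: lon ⌊0.01389/0.00833333⌋ = 1; lat ⌊0.01331/0.00416667⌋ = 3.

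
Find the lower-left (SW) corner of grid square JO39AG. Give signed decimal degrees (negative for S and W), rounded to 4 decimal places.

59.2500, 6.0000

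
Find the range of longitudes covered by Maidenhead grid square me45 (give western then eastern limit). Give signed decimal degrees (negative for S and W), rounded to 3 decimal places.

Field M=12, E=4: +12·20° lon, +4·10° lat → SW at lon 60°, lat -50°.
Square 4, 5: +4·2° lon, +5·1° lat → SW at lon 68°, lat -45°.
Cell spans 2° lon × 1° lat.
west 68.000, east 70.000.

68.000, 70.000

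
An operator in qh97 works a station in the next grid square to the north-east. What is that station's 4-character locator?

RH08

Longitude square 9; +1 → 10, wraps to 0, carry into field.
Longitude field Q = 16; +1 → 17 = R.
Latitude square 7; +1 → 8.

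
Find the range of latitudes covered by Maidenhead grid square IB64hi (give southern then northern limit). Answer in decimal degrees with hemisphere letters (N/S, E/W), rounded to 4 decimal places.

Field I=8, B=1: +8·20° lon, +1·10° lat → SW at lon -20°, lat -80°.
Square 6, 4: +6·2° lon, +4·1° lat → SW at lon -8°, lat -76°.
Subsquare h=7, i=8: +7·0.0833333° lon, +8·0.0416667° lat → SW at lon -7.41667°, lat -75.6667°.
Cell spans 0.0833333° lon × 0.0416667° lat.
south 75.6667° S, north 75.6250° S.

75.6667° S, 75.6250° S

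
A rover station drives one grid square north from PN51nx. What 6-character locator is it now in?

Latitude subsquare x = 23; +1 → 24, wraps to 0 = a, carry into square.
Latitude square 1; +1 → 2.
The longitude characters are unchanged.

PN52na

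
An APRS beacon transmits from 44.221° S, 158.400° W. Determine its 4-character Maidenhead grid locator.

BE05

Add 180° to longitude and 90° to latitude: 21.60, 45.78.
Field: 21.60/20 → 1 → B, 45.78/10 → 4 → E; chars BE.
Square: 1.60/2 → 0, 5.78/1 → 5; chars 05.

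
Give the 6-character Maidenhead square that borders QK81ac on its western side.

Longitude subsquare a = 0; −1 → -1, wraps to 23 = x, carry into square.
Longitude square 8; −1 → 7.
The latitude characters are unchanged.

QK71xc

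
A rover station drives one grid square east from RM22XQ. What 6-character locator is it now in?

RM32aq

Longitude subsquare x = 23; +1 → 24, wraps to 0 = a, carry into square.
Longitude square 2; +1 → 3.
The latitude characters are unchanged.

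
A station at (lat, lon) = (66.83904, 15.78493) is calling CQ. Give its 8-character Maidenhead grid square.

Add 180° to longitude and 90° to latitude: 195.78493, 156.83904.
Field: 195.78493/20 → 9 → J, 156.83904/10 → 15 → P; chars JP.
Square: 15.78493/2 → 7, 6.83904/1 → 6; chars 76.
Subsquare: 1.78493/0.0833333 → 21 → v, 0.83904/0.0416667 → 20 → u; chars vu.
Extended square: 0.03493/0.00833333 → 4, 0.00571/0.00416667 → 1; chars 41.

JP76vu41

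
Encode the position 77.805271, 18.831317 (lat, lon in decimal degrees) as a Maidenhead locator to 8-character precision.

Offset from 180°W / 90°S: lon 198.83132°, lat 167.80527°.
Field (20°×10°, letters A–R): lon ⌊198.83132/20⌋ = 9 → J; lat ⌊167.80527/10⌋ = 16 → Q.
Square (2°×1°, digits 0–9): lon ⌊18.83132/2⌋ = 9; lat ⌊7.80527/1⌋ = 7.
Subsquare (5′×2.5′, letters a–x): lon ⌊0.83132/0.0833333⌋ = 9 → j; lat ⌊0.80527/0.0416667⌋ = 19 → t.
Extended square (30″×15″, digits 0–9): lon ⌊0.08132/0.00833333⌋ = 9; lat ⌊0.01360/0.00416667⌋ = 3.

JQ97jt93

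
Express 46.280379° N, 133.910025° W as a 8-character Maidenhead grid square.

CN36bg07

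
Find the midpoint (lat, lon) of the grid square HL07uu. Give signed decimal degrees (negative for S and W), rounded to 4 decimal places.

27.8542, -38.2917

Field H=7, L=11: +7·20° lon, +11·10° lat → SW at lon -40°, lat 20°.
Square 0, 7: +0·2° lon, +7·1° lat → SW at lon -40°, lat 27°.
Subsquare u=20, u=20: +20·0.0833333° lon, +20·0.0416667° lat → SW at lon -38.3333°, lat 27.8333°.
Cell spans 0.0833333° lon × 0.0416667° lat. Centre is SW corner plus half of each.
latitude 27.8542, longitude -38.2917.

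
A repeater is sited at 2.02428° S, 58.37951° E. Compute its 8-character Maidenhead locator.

LI97ex54

Add 180° to longitude and 90° to latitude: 238.37951, 87.97572.
Field: lon ⌊238.37951/20⌋ = 11 → L; lat ⌊87.97572/10⌋ = 8 → I.
Square: lon ⌊18.37951/2⌋ = 9; lat ⌊7.97572/1⌋ = 7.
Subsquare: lon ⌊0.37951/0.0833333⌋ = 4 → e; lat ⌊0.97572/0.0416667⌋ = 23 → x.
Extended square: lon ⌊0.04618/0.00833333⌋ = 5; lat ⌊0.01739/0.00416667⌋ = 4.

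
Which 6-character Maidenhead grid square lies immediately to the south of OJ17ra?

OJ16rx

Latitude subsquare a = 0; −1 → -1, wraps to 23 = x, carry into square.
Latitude square 7; −1 → 6.
The longitude characters are unchanged.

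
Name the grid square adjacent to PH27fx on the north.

Latitude subsquare x = 23; +1 → 24, wraps to 0 = a, carry into square.
Latitude square 7; +1 → 8.
The longitude characters are unchanged.

PH28fa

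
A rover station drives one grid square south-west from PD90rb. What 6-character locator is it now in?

PD90qa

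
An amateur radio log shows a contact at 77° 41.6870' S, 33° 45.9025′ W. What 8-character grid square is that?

HB32ch83

Add 180° to longitude and 90° to latitude: 146.23496, 12.30522.
Field: 146.23496/20 → 7 → H, 12.30522/10 → 1 → B; chars HB.
Square: 6.23496/2 → 3, 2.30522/1 → 2; chars 32.
Subsquare: 0.23496/0.0833333 → 2 → c, 0.30522/0.0416667 → 7 → h; chars ch.
Extended square: 0.06829/0.00833333 → 8, 0.01355/0.00416667 → 3; chars 83.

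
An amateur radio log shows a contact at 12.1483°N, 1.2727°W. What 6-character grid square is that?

Shift to the Maidenhead origin (180°W, 90°S): lon 178.7273, lat 102.1483.
Field: lon ⌊178.7273/20⌋ = 8 → I; lat ⌊102.1483/10⌋ = 10 → K.
Square: lon ⌊18.7273/2⌋ = 9; lat ⌊2.1483/1⌋ = 2.
Subsquare: lon ⌊0.7273/0.0833333⌋ = 8 → i; lat ⌊0.1483/0.0416667⌋ = 3 → d.

IK92id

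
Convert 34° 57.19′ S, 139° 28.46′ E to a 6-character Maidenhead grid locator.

Add 180° to longitude and 90° to latitude: 319.4743, 55.0468.
Field (20°×10°, letters A–R): lon ⌊319.4743/20⌋ = 15 → P; lat ⌊55.0468/10⌋ = 5 → F.
Square (2°×1°, digits 0–9): lon ⌊19.4743/2⌋ = 9; lat ⌊5.0468/1⌋ = 5.
Subsquare (5′×2.5′, letters a–x): lon ⌊1.4743/0.0833333⌋ = 17 → r; lat ⌊0.0468/0.0416667⌋ = 1 → b.

PF95rb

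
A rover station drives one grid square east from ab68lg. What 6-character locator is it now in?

Longitude subsquare l = 11; +1 → 12 = m.
The latitude characters are unchanged.

AB68mg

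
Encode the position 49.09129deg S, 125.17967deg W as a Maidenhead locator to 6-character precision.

CE70jv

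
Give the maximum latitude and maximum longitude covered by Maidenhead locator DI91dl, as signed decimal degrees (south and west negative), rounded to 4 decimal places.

-8.5000, -101.6667

Field D=3, I=8: +3·20° lon, +8·10° lat → SW at lon -120°, lat -10°.
Square 9, 1: +9·2° lon, +1·1° lat → SW at lon -102°, lat -9°.
Subsquare d=3, l=11: +3·0.0833333° lon, +11·0.0416667° lat → SW at lon -101.75°, lat -8.54167°.
Cell spans 0.0833333° lon × 0.0416667° lat. NE corner is SW corner plus one full cell.
latitude -8.5000, longitude -101.6667.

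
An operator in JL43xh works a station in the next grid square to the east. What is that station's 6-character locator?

JL53ah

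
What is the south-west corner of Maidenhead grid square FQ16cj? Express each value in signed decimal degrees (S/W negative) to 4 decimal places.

76.3750, -77.8333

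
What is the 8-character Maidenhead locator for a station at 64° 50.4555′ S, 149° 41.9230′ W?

Shift to the Maidenhead origin (180°W, 90°S): lon 30.30128, lat 25.15908.
Field: 30.30128/20 → 1 → B, 25.15908/10 → 2 → C; chars BC.
Square: 10.30128/2 → 5, 5.15908/1 → 5; chars 55.
Subsquare: 0.30128/0.0833333 → 3 → d, 0.15908/0.0416667 → 3 → d; chars dd.
Extended square: 0.05128/0.00833333 → 6, 0.03408/0.00416667 → 8; chars 68.

BC55dd68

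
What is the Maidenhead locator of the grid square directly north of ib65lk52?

Latitude extended square 2; +1 → 3.
The longitude characters are unchanged.

IB65lk53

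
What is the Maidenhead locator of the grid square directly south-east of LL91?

ML00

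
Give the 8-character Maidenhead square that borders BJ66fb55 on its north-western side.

BJ66fb46

Longitude extended square 5; −1 → 4.
Latitude extended square 5; +1 → 6.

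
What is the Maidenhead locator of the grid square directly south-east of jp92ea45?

JP92ea54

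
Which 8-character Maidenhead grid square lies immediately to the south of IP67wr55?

IP67wr54

Latitude extended square 5; −1 → 4.
The longitude characters are unchanged.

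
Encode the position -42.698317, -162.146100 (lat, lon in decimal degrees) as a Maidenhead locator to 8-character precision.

AE87wh22

Shift to the Maidenhead origin (180°W, 90°S): lon 17.85390, lat 47.30168.
Field: lon ⌊17.85390/20⌋ = 0 → A; lat ⌊47.30168/10⌋ = 4 → E.
Square: lon ⌊17.85390/2⌋ = 8; lat ⌊7.30168/1⌋ = 7.
Subsquare: lon ⌊1.85390/0.0833333⌋ = 22 → w; lat ⌊0.30168/0.0416667⌋ = 7 → h.
Extended square: lon ⌊0.02057/0.00833333⌋ = 2; lat ⌊0.01002/0.00416667⌋ = 2.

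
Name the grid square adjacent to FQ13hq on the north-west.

Longitude subsquare h = 7; −1 → 6 = g.
Latitude subsquare q = 16; +1 → 17 = r.

FQ13gr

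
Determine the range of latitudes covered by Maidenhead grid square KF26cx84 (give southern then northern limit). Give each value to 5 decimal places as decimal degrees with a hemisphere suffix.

Field K=10, F=5: +10·20° lon, +5·10° lat → SW at lon 20°, lat -40°.
Square 2, 6: +2·2° lon, +6·1° lat → SW at lon 24°, lat -34°.
Subsquare c=2, x=23: +2·0.0833333° lon, +23·0.0416667° lat → SW at lon 24.1667°, lat -33.0417°.
Extended square 8, 4: +8·0.00833333° lon, +4·0.00416667° lat → SW at lon 24.2333°, lat -33.025°.
Cell spans 0.00833333° lon × 0.00416667° lat.
south 33.02500° S, north 33.02083° S.

33.02500° S, 33.02083° S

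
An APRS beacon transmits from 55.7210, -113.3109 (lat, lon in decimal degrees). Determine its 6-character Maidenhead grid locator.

Shift to the Maidenhead origin (180°W, 90°S): lon 66.6891, lat 145.7210.
Field: 66.6891/20 → 3 → D, 145.7210/10 → 14 → O; chars DO.
Square: 6.6891/2 → 3, 5.7210/1 → 5; chars 35.
Subsquare: 0.6891/0.0833333 → 8 → i, 0.7210/0.0416667 → 17 → r; chars ir.

DO35ir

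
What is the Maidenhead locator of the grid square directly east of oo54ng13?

OO54ng23

Longitude extended square 1; +1 → 2.
The latitude characters are unchanged.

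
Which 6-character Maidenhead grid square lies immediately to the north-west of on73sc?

Longitude subsquare s = 18; −1 → 17 = r.
Latitude subsquare c = 2; +1 → 3 = d.

ON73rd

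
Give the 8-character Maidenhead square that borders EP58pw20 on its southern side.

EP58pv29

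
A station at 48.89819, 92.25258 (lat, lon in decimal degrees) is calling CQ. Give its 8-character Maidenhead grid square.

NN68dv05

Offset from 180°W / 90°S: lon 272.25258°, lat 138.89819°.
Field (20°×10°, letters A–R): lon ⌊272.25258/20⌋ = 13 → N; lat ⌊138.89819/10⌋ = 13 → N.
Square (2°×1°, digits 0–9): lon ⌊12.25258/2⌋ = 6; lat ⌊8.89819/1⌋ = 8.
Subsquare (5′×2.5′, letters a–x): lon ⌊0.25258/0.0833333⌋ = 3 → d; lat ⌊0.89819/0.0416667⌋ = 21 → v.
Extended square (30″×15″, digits 0–9): lon ⌊0.00258/0.00833333⌋ = 0; lat ⌊0.02319/0.00416667⌋ = 5.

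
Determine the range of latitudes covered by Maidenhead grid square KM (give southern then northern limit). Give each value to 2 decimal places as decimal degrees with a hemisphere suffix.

30.00° N, 40.00° N

Field K=10, M=12: +10·20° lon, +12·10° lat → SW at lon 20°, lat 30°.
Cell spans 20° lon × 10° lat.
south 30.00° N, north 40.00° N.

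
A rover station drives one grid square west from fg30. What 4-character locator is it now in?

Longitude square 3; −1 → 2.
The latitude characters are unchanged.

FG20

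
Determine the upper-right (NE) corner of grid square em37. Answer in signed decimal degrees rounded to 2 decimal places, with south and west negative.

38.00, -92.00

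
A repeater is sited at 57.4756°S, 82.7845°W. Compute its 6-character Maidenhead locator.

Offset from 180°W / 90°S: lon 97.2155°, lat 32.5244°.
Field (20°×10°, letters A–R): lon ⌊97.2155/20⌋ = 4 → E; lat ⌊32.5244/10⌋ = 3 → D.
Square (2°×1°, digits 0–9): lon ⌊17.2155/2⌋ = 8; lat ⌊2.5244/1⌋ = 2.
Subsquare (5′×2.5′, letters a–x): lon ⌊1.2155/0.0833333⌋ = 14 → o; lat ⌊0.5244/0.0416667⌋ = 12 → m.

ED82om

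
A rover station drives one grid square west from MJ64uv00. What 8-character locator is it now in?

Longitude extended square 0; −1 → -1, wraps to 9, carry into subsquare.
Longitude subsquare u = 20; −1 → 19 = t.
The latitude characters are unchanged.

MJ64tv90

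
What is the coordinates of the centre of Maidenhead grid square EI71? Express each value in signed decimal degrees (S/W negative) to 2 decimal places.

-8.50, -85.00

Field E=4, I=8: +4·20° lon, +8·10° lat → SW at lon -100°, lat -10°.
Square 7, 1: +7·2° lon, +1·1° lat → SW at lon -86°, lat -9°.
Cell spans 2° lon × 1° lat. Centre is SW corner plus half of each.
latitude -8.50, longitude -85.00.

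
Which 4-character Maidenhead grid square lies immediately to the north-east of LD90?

Longitude square 9; +1 → 10, wraps to 0, carry into field.
Longitude field L = 11; +1 → 12 = M.
Latitude square 0; +1 → 1.

MD01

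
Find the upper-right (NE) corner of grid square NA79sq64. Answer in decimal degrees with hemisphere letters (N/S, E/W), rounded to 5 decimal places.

80.31250° S, 95.55833° E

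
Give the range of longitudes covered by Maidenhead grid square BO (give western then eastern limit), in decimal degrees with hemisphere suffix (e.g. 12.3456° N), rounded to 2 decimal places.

Field B=1, O=14: +1·20° lon, +14·10° lat → SW at lon -160°, lat 50°.
Cell spans 20° lon × 10° lat.
west 160.00° W, east 140.00° W.

160.00° W, 140.00° W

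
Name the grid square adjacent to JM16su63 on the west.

JM16su53

Longitude extended square 6; −1 → 5.
The latitude characters are unchanged.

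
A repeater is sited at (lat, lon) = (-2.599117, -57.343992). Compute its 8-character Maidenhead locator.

GI17hj86

Add 180° to longitude and 90° to latitude: 122.65601, 87.40088.
Field: lon ⌊122.65601/20⌋ = 6 → G; lat ⌊87.40088/10⌋ = 8 → I.
Square: lon ⌊2.65601/2⌋ = 1; lat ⌊7.40088/1⌋ = 7.
Subsquare: lon ⌊0.65601/0.0833333⌋ = 7 → h; lat ⌊0.40088/0.0416667⌋ = 9 → j.
Extended square: lon ⌊0.07267/0.00833333⌋ = 8; lat ⌊0.02588/0.00416667⌋ = 6.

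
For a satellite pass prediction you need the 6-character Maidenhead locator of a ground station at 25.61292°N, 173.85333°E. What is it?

RL65wo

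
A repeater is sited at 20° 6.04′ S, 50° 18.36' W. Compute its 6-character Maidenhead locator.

Add 180° to longitude and 90° to latitude: 129.6940, 69.8993.
Field: lon ⌊129.6940/20⌋ = 6 → G; lat ⌊69.8993/10⌋ = 6 → G.
Square: lon ⌊9.6940/2⌋ = 4; lat ⌊9.8993/1⌋ = 9.
Subsquare: lon ⌊1.6940/0.0833333⌋ = 20 → u; lat ⌊0.8993/0.0416667⌋ = 21 → v.

GG49uv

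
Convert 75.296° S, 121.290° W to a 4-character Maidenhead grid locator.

Add 180° to longitude and 90° to latitude: 58.71, 14.70.
Field: 58.71/20 → 2 → C, 14.70/10 → 1 → B; chars CB.
Square: 18.71/2 → 9, 4.70/1 → 4; chars 94.

CB94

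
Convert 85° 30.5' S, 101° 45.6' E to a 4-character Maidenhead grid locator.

OA04

Offset from 180°W / 90°S: lon 281.76°, lat 4.49°.
Field (20°×10°, letters A–R): lon ⌊281.76/20⌋ = 14 → O; lat ⌊4.49/10⌋ = 0 → A.
Square (2°×1°, digits 0–9): lon ⌊1.76/2⌋ = 0; lat ⌊4.49/1⌋ = 4.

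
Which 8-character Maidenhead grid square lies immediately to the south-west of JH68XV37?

JH68xv26

Longitude extended square 3; −1 → 2.
Latitude extended square 7; −1 → 6.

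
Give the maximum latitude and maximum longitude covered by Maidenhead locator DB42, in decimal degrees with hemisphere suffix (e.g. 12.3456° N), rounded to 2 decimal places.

77.00° S, 110.00° W

Field D=3, B=1: +3·20° lon, +1·10° lat → SW at lon -120°, lat -80°.
Square 4, 2: +4·2° lon, +2·1° lat → SW at lon -112°, lat -78°.
Cell spans 2° lon × 1° lat. NE corner is SW corner plus one full cell.
latitude 77.00° S, longitude 110.00° W.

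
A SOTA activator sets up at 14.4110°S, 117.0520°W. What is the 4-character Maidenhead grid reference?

DH15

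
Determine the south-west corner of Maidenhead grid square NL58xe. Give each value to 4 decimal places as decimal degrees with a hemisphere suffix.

28.1667° N, 91.9167° E

Field N=13, L=11: +13·20° lon, +11·10° lat → SW at lon 80°, lat 20°.
Square 5, 8: +5·2° lon, +8·1° lat → SW at lon 90°, lat 28°.
Subsquare x=23, e=4: +23·0.0833333° lon, +4·0.0416667° lat → SW at lon 91.9167°, lat 28.1667°.
latitude 28.1667° N, longitude 91.9167° E.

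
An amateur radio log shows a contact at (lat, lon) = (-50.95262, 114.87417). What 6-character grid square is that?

Offset from 180°W / 90°S: lon 294.8742°, lat 39.0474°.
Field: lon ⌊294.8742/20⌋ = 14 → O; lat ⌊39.0474/10⌋ = 3 → D.
Square: lon ⌊14.8742/2⌋ = 7; lat ⌊9.0474/1⌋ = 9.
Subsquare: lon ⌊0.8742/0.0833333⌋ = 10 → k; lat ⌊0.0474/0.0416667⌋ = 1 → b.

OD79kb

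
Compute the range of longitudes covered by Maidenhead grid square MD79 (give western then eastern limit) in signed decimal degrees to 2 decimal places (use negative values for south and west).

Field M=12, D=3: +12·20° lon, +3·10° lat → SW at lon 60°, lat -60°.
Square 7, 9: +7·2° lon, +9·1° lat → SW at lon 74°, lat -51°.
Cell spans 2° lon × 1° lat.
west 74.00, east 76.00.

74.00, 76.00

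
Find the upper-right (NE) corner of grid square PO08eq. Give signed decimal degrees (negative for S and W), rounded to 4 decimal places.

58.7083, 120.4167

Field P=15, O=14: +15·20° lon, +14·10° lat → SW at lon 120°, lat 50°.
Square 0, 8: +0·2° lon, +8·1° lat → SW at lon 120°, lat 58°.
Subsquare e=4, q=16: +4·0.0833333° lon, +16·0.0416667° lat → SW at lon 120.333°, lat 58.6667°.
Cell spans 0.0833333° lon × 0.0416667° lat. NE corner is SW corner plus one full cell.
latitude 58.7083, longitude 120.4167.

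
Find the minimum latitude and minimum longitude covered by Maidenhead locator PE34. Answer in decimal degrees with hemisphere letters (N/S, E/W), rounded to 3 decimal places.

Field P=15, E=4: +15·20° lon, +4·10° lat → SW at lon 120°, lat -50°.
Square 3, 4: +3·2° lon, +4·1° lat → SW at lon 126°, lat -46°.
latitude 46.000° S, longitude 126.000° E.

46.000° S, 126.000° E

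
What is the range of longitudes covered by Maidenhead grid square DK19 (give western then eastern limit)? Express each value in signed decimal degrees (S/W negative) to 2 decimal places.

-118.00, -116.00

Field D=3, K=10: +3·20° lon, +10·10° lat → SW at lon -120°, lat 10°.
Square 1, 9: +1·2° lon, +9·1° lat → SW at lon -118°, lat 19°.
Cell spans 2° lon × 1° lat.
west -118.00, east -116.00.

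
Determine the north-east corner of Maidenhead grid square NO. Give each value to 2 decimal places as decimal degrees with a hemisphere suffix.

Field N=13, O=14: +13·20° lon, +14·10° lat → SW at lon 80°, lat 50°.
Cell spans 20° lon × 10° lat. NE corner is SW corner plus one full cell.
latitude 60.00° N, longitude 100.00° E.

60.00° N, 100.00° E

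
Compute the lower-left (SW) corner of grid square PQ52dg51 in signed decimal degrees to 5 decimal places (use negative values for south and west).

Field P=15, Q=16: +15·20° lon, +16·10° lat → SW at lon 120°, lat 70°.
Square 5, 2: +5·2° lon, +2·1° lat → SW at lon 130°, lat 72°.
Subsquare d=3, g=6: +3·0.0833333° lon, +6·0.0416667° lat → SW at lon 130.25°, lat 72.25°.
Extended square 5, 1: +5·0.00833333° lon, +1·0.00416667° lat → SW at lon 130.292°, lat 72.2542°.
latitude 72.25417, longitude 130.29167.

72.25417, 130.29167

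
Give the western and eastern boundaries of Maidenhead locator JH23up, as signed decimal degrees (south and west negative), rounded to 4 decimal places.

5.6667, 5.7500

Field J=9, H=7: +9·20° lon, +7·10° lat → SW at lon 0°, lat -20°.
Square 2, 3: +2·2° lon, +3·1° lat → SW at lon 4°, lat -17°.
Subsquare u=20, p=15: +20·0.0833333° lon, +15·0.0416667° lat → SW at lon 5.66667°, lat -16.375°.
Cell spans 0.0833333° lon × 0.0416667° lat.
west 5.6667, east 5.7500.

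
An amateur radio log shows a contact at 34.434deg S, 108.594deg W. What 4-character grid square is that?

DF55

Offset from 180°W / 90°S: lon 71.41°, lat 55.57°.
Field: 71.41/20 → 3 → D, 55.57/10 → 5 → F; chars DF.
Square: 11.41/2 → 5, 5.57/1 → 5; chars 55.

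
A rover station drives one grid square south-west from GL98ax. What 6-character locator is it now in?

Longitude subsquare a = 0; −1 → -1, wraps to 23 = x, carry into square.
Longitude square 9; −1 → 8.
Latitude subsquare x = 23; −1 → 22 = w.

GL88xw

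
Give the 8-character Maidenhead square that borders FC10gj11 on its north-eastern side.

FC10gj22

Longitude extended square 1; +1 → 2.
Latitude extended square 1; +1 → 2.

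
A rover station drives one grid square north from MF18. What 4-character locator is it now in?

MF19

Latitude square 8; +1 → 9.
The longitude characters are unchanged.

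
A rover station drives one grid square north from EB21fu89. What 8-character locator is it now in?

EB21fv80

Latitude extended square 9; +1 → 10, wraps to 0, carry into subsquare.
Latitude subsquare u = 20; +1 → 21 = v.
The longitude characters are unchanged.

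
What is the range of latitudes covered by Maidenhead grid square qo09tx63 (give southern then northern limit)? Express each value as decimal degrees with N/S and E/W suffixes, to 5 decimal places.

Field Q=16, O=14: +16·20° lon, +14·10° lat → SW at lon 140°, lat 50°.
Square 0, 9: +0·2° lon, +9·1° lat → SW at lon 140°, lat 59°.
Subsquare t=19, x=23: +19·0.0833333° lon, +23·0.0416667° lat → SW at lon 141.583°, lat 59.9583°.
Extended square 6, 3: +6·0.00833333° lon, +3·0.00416667° lat → SW at lon 141.633°, lat 59.9708°.
Cell spans 0.00833333° lon × 0.00416667° lat.
south 59.97083° N, north 59.97500° N.

59.97083° N, 59.97500° N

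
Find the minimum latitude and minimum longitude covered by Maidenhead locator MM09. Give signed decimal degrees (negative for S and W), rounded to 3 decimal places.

39.000, 60.000

Field M=12, M=12: +12·20° lon, +12·10° lat → SW at lon 60°, lat 30°.
Square 0, 9: +0·2° lon, +9·1° lat → SW at lon 60°, lat 39°.
latitude 39.000, longitude 60.000.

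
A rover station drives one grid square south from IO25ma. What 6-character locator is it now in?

Latitude subsquare a = 0; −1 → -1, wraps to 23 = x, carry into square.
Latitude square 5; −1 → 4.
The longitude characters are unchanged.

IO24mx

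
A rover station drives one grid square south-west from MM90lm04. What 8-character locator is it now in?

Longitude extended square 0; −1 → -1, wraps to 9, carry into subsquare.
Longitude subsquare l = 11; −1 → 10 = k.
Latitude extended square 4; −1 → 3.

MM90km93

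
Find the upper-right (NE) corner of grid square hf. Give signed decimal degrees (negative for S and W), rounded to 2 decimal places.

-30.00, -20.00

Field H=7, F=5: +7·20° lon, +5·10° lat → SW at lon -40°, lat -40°.
Cell spans 20° lon × 10° lat. NE corner is SW corner plus one full cell.
latitude -30.00, longitude -20.00.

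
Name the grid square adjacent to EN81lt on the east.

EN81mt

Longitude subsquare l = 11; +1 → 12 = m.
The latitude characters are unchanged.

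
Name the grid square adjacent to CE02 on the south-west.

BE91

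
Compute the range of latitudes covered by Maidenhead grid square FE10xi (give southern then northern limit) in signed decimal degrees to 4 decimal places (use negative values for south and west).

-49.6667, -49.6250

Field F=5, E=4: +5·20° lon, +4·10° lat → SW at lon -80°, lat -50°.
Square 1, 0: +1·2° lon, +0·1° lat → SW at lon -78°, lat -50°.
Subsquare x=23, i=8: +23·0.0833333° lon, +8·0.0416667° lat → SW at lon -76.0833°, lat -49.6667°.
Cell spans 0.0833333° lon × 0.0416667° lat.
south -49.6667, north -49.6250.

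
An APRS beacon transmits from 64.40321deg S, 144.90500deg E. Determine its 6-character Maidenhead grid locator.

QC25ko

Offset from 180°W / 90°S: lon 324.9050°, lat 25.5968°.
Field: lon ⌊324.9050/20⌋ = 16 → Q; lat ⌊25.5968/10⌋ = 2 → C.
Square: lon ⌊4.9050/2⌋ = 2; lat ⌊5.5968/1⌋ = 5.
Subsquare: lon ⌊0.9050/0.0833333⌋ = 10 → k; lat ⌊0.5968/0.0416667⌋ = 14 → o.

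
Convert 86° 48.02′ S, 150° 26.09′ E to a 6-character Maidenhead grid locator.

QA53fe

Add 180° to longitude and 90° to latitude: 330.4348, 3.1997.
Field: 330.4348/20 → 16 → Q, 3.1997/10 → 0 → A; chars QA.
Square: 10.4348/2 → 5, 3.1997/1 → 3; chars 53.
Subsquare: 0.4348/0.0833333 → 5 → f, 0.1997/0.0416667 → 4 → e; chars fe.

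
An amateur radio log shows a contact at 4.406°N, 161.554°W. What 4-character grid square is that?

AJ94

Add 180° to longitude and 90° to latitude: 18.45, 94.41.
Field: 18.45/20 → 0 → A, 94.41/10 → 9 → J; chars AJ.
Square: 18.45/2 → 9, 4.41/1 → 4; chars 94.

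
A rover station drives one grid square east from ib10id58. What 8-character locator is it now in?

Longitude extended square 5; +1 → 6.
The latitude characters are unchanged.

IB10id68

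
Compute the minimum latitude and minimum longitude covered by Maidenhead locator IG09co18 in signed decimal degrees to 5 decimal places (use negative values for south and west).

-20.38333, -19.82500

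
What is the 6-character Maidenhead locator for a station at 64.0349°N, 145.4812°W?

Shift to the Maidenhead origin (180°W, 90°S): lon 34.5188, lat 154.0349.
Field (20°×10°, letters A–R): 34.5188/20 → 1 → B, 154.0349/10 → 15 → P; chars BP.
Square (2°×1°, digits 0–9): 14.5188/2 → 7, 4.0349/1 → 4; chars 74.
Subsquare (5′×2.5′, letters a–x): 0.5188/0.0833333 → 6 → g, 0.0349/0.0416667 → 0 → a; chars ga.

BP74ga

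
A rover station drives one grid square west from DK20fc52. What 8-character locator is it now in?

Longitude extended square 5; −1 → 4.
The latitude characters are unchanged.

DK20fc42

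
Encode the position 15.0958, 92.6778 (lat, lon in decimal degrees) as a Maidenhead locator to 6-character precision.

Offset from 180°W / 90°S: lon 272.6778°, lat 105.0958°.
Field: 272.6778/20 → 13 → N, 105.0958/10 → 10 → K; chars NK.
Square: 12.6778/2 → 6, 5.0958/1 → 5; chars 65.
Subsquare: 0.6778/0.0833333 → 8 → i, 0.0958/0.0416667 → 2 → c; chars ic.

NK65ic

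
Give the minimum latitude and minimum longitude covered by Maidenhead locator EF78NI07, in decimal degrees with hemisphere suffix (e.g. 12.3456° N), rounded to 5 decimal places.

31.63750° S, 84.91667° W

Field E=4, F=5: +4·20° lon, +5·10° lat → SW at lon -100°, lat -40°.
Square 7, 8: +7·2° lon, +8·1° lat → SW at lon -86°, lat -32°.
Subsquare n=13, i=8: +13·0.0833333° lon, +8·0.0416667° lat → SW at lon -84.9167°, lat -31.6667°.
Extended square 0, 7: +0·0.00833333° lon, +7·0.00416667° lat → SW at lon -84.9167°, lat -31.6375°.
latitude 31.63750° S, longitude 84.91667° W.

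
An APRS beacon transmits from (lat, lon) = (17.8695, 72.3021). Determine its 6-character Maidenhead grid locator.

MK67du

Offset from 180°W / 90°S: lon 252.3021°, lat 107.8695°.
Field: 252.3021/20 → 12 → M, 107.8695/10 → 10 → K; chars MK.
Square: 12.3021/2 → 6, 7.8695/1 → 7; chars 67.
Subsquare: 0.3021/0.0833333 → 3 → d, 0.8695/0.0416667 → 20 → u; chars du.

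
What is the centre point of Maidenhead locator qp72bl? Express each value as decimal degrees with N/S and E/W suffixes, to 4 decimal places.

Field Q=16, P=15: +16·20° lon, +15·10° lat → SW at lon 140°, lat 60°.
Square 7, 2: +7·2° lon, +2·1° lat → SW at lon 154°, lat 62°.
Subsquare b=1, l=11: +1·0.0833333° lon, +11·0.0416667° lat → SW at lon 154.083°, lat 62.4583°.
Cell spans 0.0833333° lon × 0.0416667° lat. Centre is SW corner plus half of each.
latitude 62.4792° N, longitude 154.1250° E.

62.4792° N, 154.1250° E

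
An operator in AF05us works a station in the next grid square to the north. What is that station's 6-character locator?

AF05ut

Latitude subsquare s = 18; +1 → 19 = t.
The longitude characters are unchanged.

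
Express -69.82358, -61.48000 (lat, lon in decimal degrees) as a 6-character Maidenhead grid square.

FC90ge

Offset from 180°W / 90°S: lon 118.5200°, lat 20.1764°.
Field (20°×10°, letters A–R): 118.5200/20 → 5 → F, 20.1764/10 → 2 → C; chars FC.
Square (2°×1°, digits 0–9): 18.5200/2 → 9, 0.1764/1 → 0; chars 90.
Subsquare (5′×2.5′, letters a–x): 0.5200/0.0833333 → 6 → g, 0.1764/0.0416667 → 4 → e; chars ge.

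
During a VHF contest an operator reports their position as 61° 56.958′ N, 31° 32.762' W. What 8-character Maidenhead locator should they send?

HP41fw47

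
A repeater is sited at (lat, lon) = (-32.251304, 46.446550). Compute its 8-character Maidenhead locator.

Shift to the Maidenhead origin (180°W, 90°S): lon 226.44655, lat 57.74870.
Field: lon ⌊226.44655/20⌋ = 11 → L; lat ⌊57.74870/10⌋ = 5 → F.
Square: lon ⌊6.44655/2⌋ = 3; lat ⌊7.74870/1⌋ = 7.
Subsquare: lon ⌊0.44655/0.0833333⌋ = 5 → f; lat ⌊0.74870/0.0416667⌋ = 17 → r.
Extended square: lon ⌊0.02988/0.00833333⌋ = 3; lat ⌊0.04036/0.00416667⌋ = 9.

LF37fr39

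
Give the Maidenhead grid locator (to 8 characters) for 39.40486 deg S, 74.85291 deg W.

Add 180° to longitude and 90° to latitude: 105.14709, 50.59514.
Field: 105.14709/20 → 5 → F, 50.59514/10 → 5 → F; chars FF.
Square: 5.14709/2 → 2, 0.59514/1 → 0; chars 20.
Subsquare: 1.14709/0.0833333 → 13 → n, 0.59514/0.0416667 → 14 → o; chars no.
Extended square: 0.06376/0.00833333 → 7, 0.01181/0.00416667 → 2; chars 72.

FF20no72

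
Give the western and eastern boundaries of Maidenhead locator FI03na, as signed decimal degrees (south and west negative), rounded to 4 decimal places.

-78.9167, -78.8333

Field F=5, I=8: +5·20° lon, +8·10° lat → SW at lon -80°, lat -10°.
Square 0, 3: +0·2° lon, +3·1° lat → SW at lon -80°, lat -7°.
Subsquare n=13, a=0: +13·0.0833333° lon, +0·0.0416667° lat → SW at lon -78.9167°, lat -7°.
Cell spans 0.0833333° lon × 0.0416667° lat.
west -78.9167, east -78.8333.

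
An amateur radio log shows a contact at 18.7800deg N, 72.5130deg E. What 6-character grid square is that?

MK68gs

Shift to the Maidenhead origin (180°W, 90°S): lon 252.5130, lat 108.7800.
Field: lon ⌊252.5130/20⌋ = 12 → M; lat ⌊108.7800/10⌋ = 10 → K.
Square: lon ⌊12.5130/2⌋ = 6; lat ⌊8.7800/1⌋ = 8.
Subsquare: lon ⌊0.5130/0.0833333⌋ = 6 → g; lat ⌊0.7800/0.0416667⌋ = 18 → s.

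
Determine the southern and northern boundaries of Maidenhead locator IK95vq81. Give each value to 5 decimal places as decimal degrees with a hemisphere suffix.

15.67083° N, 15.67500° N

Field I=8, K=10: +8·20° lon, +10·10° lat → SW at lon -20°, lat 10°.
Square 9, 5: +9·2° lon, +5·1° lat → SW at lon -2°, lat 15°.
Subsquare v=21, q=16: +21·0.0833333° lon, +16·0.0416667° lat → SW at lon -0.25°, lat 15.6667°.
Extended square 8, 1: +8·0.00833333° lon, +1·0.00416667° lat → SW at lon -0.183333°, lat 15.6708°.
Cell spans 0.00833333° lon × 0.00416667° lat.
south 15.67083° N, north 15.67500° N.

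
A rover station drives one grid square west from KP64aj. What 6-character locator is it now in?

KP54xj

Longitude subsquare a = 0; −1 → -1, wraps to 23 = x, carry into square.
Longitude square 6; −1 → 5.
The latitude characters are unchanged.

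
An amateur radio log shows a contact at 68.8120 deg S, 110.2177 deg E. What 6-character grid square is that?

Offset from 180°W / 90°S: lon 290.2177°, lat 21.1880°.
Field: lon ⌊290.2177/20⌋ = 14 → O; lat ⌊21.1880/10⌋ = 2 → C.
Square: lon ⌊10.2177/2⌋ = 5; lat ⌊1.1880/1⌋ = 1.
Subsquare: lon ⌊0.2177/0.0833333⌋ = 2 → c; lat ⌊0.1880/0.0416667⌋ = 4 → e.

OC51ce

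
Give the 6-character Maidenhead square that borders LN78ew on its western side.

LN78dw

Longitude subsquare e = 4; −1 → 3 = d.
The latitude characters are unchanged.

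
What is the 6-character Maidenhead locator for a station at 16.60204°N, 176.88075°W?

AK16no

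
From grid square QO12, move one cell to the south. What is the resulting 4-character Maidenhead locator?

Latitude square 2; −1 → 1.
The longitude characters are unchanged.

QO11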